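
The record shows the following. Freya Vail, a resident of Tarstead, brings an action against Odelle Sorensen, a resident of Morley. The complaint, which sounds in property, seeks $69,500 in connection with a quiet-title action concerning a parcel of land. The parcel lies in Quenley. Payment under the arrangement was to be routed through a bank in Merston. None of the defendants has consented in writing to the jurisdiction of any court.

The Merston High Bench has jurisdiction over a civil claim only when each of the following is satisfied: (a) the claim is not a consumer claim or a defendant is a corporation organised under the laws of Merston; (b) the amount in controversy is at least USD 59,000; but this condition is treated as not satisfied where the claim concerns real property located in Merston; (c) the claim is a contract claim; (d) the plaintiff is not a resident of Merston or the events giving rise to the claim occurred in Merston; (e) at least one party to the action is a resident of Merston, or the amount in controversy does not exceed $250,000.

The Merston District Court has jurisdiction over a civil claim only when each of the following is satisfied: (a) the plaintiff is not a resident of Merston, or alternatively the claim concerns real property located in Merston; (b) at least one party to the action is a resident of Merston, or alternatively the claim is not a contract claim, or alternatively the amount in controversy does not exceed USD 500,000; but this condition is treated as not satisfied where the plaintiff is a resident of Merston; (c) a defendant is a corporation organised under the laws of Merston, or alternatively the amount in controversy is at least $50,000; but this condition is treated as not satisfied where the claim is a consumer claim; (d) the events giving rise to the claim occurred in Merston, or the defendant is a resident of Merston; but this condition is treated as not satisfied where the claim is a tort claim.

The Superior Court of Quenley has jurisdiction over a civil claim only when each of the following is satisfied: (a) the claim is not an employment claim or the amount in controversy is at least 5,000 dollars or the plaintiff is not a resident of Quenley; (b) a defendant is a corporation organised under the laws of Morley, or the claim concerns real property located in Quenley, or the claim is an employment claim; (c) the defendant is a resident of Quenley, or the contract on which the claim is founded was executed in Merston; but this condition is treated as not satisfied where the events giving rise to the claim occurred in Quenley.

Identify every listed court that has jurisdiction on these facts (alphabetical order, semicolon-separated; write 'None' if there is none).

None

The Merston High Bench:
  (a) The claim is a property claim, not a consumer claim, which satisfies one of the alternatives. Condition met.
  (b) The amount in controversy is $69,500, which meets the $59,000 floor. The exception is not triggered, since the property lies in Quenley, not Merston. Satisfied.
  (c) The claim is a property claim, not a contract claim. Condition not met.
  (d) The plaintiff resides in Tarstead, which is not Merston, which satisfies one of the alternatives. Met.
  (e) The amount in controversy is $69,500, within the $250,000 ceiling — that alternative is enough. Satisfied.
  → At least one condition fails; no jurisdiction.
The Merston District Court:
  (a) The plaintiff resides in Tarstead, which is not Merston, so this disjunct is met. Satisfied.
  (b) The claim is a property claim, not a contract claim, so one alternative holds. The exception is not triggered, since the plaintiff resides in Tarstead, not Merston. Met.
  (c) The amount in controversy is 69,500 dollars, which meets the USD 50,000 floor, so this disjunct is met. And the carve-out is inapplicable — the claim is a property claim, not a consumer claim. Satisfied.
  (d) The operative events occurred in Quenley, not Merston; the defendant resides in Morley, not Merston — no alternative holds. Condition not met.
  → No jurisdiction.
The Superior Court of Quenley:
  (a) The claim is a property claim, not an employment claim, which satisfies one of the alternatives. Satisfied.
  (b) The property lies in Quenley, so this disjunct is met. Satisfied.
  (c) The defendant resides in Morley, not Quenley; no contract (and hence no place of execution) is alleged — every alternative fails. Condition not met.
  → At least one condition fails; no jurisdiction.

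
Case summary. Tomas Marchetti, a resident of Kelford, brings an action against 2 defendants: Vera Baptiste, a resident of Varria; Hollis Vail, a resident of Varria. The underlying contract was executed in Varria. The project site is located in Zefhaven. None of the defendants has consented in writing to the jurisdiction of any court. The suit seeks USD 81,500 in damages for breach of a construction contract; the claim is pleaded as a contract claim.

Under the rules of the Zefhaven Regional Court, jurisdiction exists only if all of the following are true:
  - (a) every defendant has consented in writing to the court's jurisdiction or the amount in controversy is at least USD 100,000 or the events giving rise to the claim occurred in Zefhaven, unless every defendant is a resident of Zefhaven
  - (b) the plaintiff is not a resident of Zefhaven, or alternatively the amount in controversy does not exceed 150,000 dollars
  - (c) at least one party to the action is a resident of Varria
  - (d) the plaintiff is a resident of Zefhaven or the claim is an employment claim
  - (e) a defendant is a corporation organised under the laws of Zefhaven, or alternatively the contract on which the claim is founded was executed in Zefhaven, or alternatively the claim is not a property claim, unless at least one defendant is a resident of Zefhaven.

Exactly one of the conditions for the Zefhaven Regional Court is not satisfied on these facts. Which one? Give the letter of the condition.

The Zefhaven Regional Court:
  (a) The operative events occurred in Zefhaven, which satisfies one of the alternatives. Satisfied.
  (b) The plaintiff resides in Kelford, which is not Zefhaven, so one alternative holds. Satisfied.
  (c) Vera Baptiste resides in Varria. Satisfied.
  (d) The plaintiff resides in Kelford, not Zefhaven; the claim is a contract claim, not an employment claim — every alternative fails. Not satisfied.
  (e) The claim is a contract claim, not a property claim, which satisfies one of the alternatives. Met.
Only condition (d) fails.

(d)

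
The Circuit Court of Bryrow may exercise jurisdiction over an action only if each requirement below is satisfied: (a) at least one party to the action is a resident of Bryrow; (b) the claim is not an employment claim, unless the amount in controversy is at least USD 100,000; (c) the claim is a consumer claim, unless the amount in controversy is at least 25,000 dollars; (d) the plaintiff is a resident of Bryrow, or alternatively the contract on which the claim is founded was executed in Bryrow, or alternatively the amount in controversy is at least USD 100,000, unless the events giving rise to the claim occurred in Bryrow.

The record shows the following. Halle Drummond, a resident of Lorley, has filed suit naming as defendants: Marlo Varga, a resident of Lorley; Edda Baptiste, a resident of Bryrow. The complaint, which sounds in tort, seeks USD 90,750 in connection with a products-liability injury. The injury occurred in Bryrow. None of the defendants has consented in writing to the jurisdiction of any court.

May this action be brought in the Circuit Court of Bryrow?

Yes

The Circuit Court of Bryrow:
  (a) Edda Baptiste resides in Bryrow. Met.
  (b) The claim is a tort claim, not an employment claim. Satisfied.
  (c) The claim is a tort claim, not a consumer claim. But the amount in controversy is USD 90,750, which meets the USD 25,000 floor, and the 'unless' clause therefore excuses the requirement. Satisfied.
  (d) The plaintiff resides in Lorley, not Bryrow; no contract (and hence no place of execution) is alleged; the amount in controversy is $90,750, below the USD 100,000 floor — every alternative fails. The proviso rescues it, though: the operative events occurred in Bryrow. Condition met.
  → Jurisdiction lies.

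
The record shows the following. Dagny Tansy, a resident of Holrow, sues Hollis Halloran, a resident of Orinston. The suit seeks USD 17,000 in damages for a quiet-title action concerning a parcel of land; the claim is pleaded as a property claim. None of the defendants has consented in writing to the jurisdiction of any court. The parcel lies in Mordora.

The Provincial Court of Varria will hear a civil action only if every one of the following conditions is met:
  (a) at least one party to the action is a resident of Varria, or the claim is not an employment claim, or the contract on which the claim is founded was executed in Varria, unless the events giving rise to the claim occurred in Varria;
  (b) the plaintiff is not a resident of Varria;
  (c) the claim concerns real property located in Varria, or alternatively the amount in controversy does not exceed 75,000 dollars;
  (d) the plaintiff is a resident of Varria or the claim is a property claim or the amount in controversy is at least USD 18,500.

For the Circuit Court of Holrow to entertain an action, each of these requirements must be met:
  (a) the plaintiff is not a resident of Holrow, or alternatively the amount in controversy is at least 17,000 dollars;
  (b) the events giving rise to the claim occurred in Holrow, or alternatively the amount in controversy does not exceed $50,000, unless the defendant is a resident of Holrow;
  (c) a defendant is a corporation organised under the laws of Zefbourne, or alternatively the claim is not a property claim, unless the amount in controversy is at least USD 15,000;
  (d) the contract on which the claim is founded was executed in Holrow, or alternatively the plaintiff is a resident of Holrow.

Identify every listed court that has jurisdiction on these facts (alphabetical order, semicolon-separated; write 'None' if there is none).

the Circuit Court of Holrow; the Provincial Court of Varria

The Provincial Court of Varria:
  (a) The claim is a property claim, not an employment claim, so this disjunct is met. Satisfied.
  (b) The plaintiff resides in Holrow, which is not Varria. Met.
  (c) The amount in controversy is 17,000 dollars, within the $75,000 ceiling, so this disjunct is met. Satisfied.
  (d) The claim is a property claim, so this disjunct is met. Condition met.
  → Every requirement is satisfied — jurisdiction.
The Circuit Court of Holrow:
  (a) The amount in controversy is 17,000 dollars, which meets the USD 17,000 floor, so this disjunct is met. Satisfied.
  (b) The amount in controversy is $17,000, within the 50,000 dollars ceiling, so this disjunct is met. Met.
  (c) No defendant is a corporation; the claim is a property claim — every alternative fails. But the amount in controversy is $17,000, which meets the 15,000 dollars floor, and the 'unless' clause therefore excuses the requirement. Satisfied.
  (d) The plaintiff resides in Holrow, so this disjunct is met. Condition met.
  → The court has jurisdiction.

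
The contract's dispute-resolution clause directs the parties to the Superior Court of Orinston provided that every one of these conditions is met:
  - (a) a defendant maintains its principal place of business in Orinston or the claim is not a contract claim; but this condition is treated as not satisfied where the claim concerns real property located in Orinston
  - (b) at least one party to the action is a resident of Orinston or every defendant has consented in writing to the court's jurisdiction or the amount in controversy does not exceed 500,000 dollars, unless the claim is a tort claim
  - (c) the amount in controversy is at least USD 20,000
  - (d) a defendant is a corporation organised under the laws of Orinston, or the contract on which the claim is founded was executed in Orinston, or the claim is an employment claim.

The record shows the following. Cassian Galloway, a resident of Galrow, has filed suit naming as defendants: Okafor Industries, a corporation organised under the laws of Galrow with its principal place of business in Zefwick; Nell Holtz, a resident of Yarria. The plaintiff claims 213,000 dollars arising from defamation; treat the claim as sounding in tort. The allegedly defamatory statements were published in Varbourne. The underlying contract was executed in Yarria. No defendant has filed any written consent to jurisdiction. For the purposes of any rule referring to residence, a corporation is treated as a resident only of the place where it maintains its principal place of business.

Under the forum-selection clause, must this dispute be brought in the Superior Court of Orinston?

No

The Superior Court of Orinston:
  (a) The claim is a tort claim, not a contract claim — that alternative is enough. And the carve-out is inapplicable — the claim does not concern real property. Met.
  (b) The amount in controversy is USD 213,000, within the $500,000 ceiling, which satisfies one of the alternatives. Satisfied.
  (c) The amount in controversy is USD 213,000, which meets the USD 20,000 floor. Met.
  (d) The corporate defendant(s) are organised in Galrow, not Orinston; the contract was executed in Yarria, not Orinston; the claim is a tort claim, not an employment claim — every alternative fails. Not satisfied.
  → The clause does not apply.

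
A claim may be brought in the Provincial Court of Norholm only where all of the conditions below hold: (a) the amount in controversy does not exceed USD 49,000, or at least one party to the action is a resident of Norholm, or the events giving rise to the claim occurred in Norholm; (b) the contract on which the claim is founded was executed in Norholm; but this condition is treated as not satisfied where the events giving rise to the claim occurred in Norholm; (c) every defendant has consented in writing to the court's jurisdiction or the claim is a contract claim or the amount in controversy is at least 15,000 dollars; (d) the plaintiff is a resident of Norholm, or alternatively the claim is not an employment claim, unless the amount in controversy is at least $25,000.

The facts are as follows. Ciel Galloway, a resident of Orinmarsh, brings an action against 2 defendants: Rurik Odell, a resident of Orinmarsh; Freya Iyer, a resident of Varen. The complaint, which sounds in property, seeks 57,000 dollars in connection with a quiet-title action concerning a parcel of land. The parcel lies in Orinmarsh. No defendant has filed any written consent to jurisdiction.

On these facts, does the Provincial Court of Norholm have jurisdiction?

The Provincial Court of Norholm:
  (a) The amount in controversy is USD 57,000, above the 49,000 dollars ceiling; no party resides in Norholm; the operative events occurred in Orinmarsh, not Norholm — every alternative fails. Condition not met.
  (b) No contract (and hence no place of execution) is alleged. Not met.
  (c) The amount in controversy is USD 57,000, which meets the $15,000 floor, which satisfies one of the alternatives. Met.
  (d) The claim is a property claim, not an employment claim, which satisfies one of the alternatives. Met.
  → The court lacks jurisdiction.

No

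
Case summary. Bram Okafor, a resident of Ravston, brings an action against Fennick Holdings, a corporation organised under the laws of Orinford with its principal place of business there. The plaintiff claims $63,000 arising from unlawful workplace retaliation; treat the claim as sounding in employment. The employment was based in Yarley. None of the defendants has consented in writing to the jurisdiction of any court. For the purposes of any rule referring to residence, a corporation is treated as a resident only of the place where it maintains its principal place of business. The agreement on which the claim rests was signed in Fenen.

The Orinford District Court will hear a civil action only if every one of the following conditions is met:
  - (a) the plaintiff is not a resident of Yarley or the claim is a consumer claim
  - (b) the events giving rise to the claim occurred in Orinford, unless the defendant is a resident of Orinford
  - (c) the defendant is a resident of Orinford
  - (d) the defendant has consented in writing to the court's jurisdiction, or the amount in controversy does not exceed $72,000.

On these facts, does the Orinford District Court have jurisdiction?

Yes

The Orinford District Court:
  (a) The plaintiff resides in Ravston, which is not Yarley — that alternative is enough. Satisfied.
  (b) The operative events occurred in Yarley, not Orinford. But the defendant resides in Orinford, and the 'unless' clause therefore excuses the requirement. Met.
  (c) The defendant resides in Orinford. Condition met.
  (d) The amount in controversy is USD 63,000, within the $72,000 ceiling, so this disjunct is met. Condition met.
  → Every requirement is satisfied — jurisdiction.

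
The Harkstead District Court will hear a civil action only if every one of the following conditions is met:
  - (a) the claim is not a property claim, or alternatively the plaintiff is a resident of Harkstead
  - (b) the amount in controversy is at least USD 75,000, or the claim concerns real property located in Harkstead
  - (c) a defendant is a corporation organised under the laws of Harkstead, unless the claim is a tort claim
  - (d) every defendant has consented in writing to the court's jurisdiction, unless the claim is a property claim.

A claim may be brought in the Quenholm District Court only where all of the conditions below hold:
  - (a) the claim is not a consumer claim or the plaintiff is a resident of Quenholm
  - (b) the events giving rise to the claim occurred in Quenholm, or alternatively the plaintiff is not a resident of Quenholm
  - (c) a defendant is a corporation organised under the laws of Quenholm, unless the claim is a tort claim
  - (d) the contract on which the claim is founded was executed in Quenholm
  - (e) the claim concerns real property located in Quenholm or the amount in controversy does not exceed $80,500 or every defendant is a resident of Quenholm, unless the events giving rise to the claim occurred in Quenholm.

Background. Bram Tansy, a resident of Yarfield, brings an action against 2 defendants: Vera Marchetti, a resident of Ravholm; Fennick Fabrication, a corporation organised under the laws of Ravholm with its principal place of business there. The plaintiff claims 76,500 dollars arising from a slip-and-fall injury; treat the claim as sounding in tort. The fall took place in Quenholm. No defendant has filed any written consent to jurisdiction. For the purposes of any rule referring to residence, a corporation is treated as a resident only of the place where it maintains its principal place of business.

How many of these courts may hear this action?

The Harkstead District Court:
  (a) The claim is a tort claim, not a property claim, so one alternative holds. Met.
  (b) The amount in controversy is 76,500 dollars, which meets the $75,000 floor — that alternative is enough. Condition met.
  (c) The corporate defendant(s) are organised in Ravholm, not Harkstead. But the claim is a tort claim, and the 'unless' clause therefore excuses the requirement. Satisfied.
  (d) No such written consent has been filed. Nor does the 'unless' clause help: the claim is a tort claim, not a property claim. Not satisfied.
  → Not every requirement is met — no jurisdiction.
The Quenholm District Court:
  (a) The claim is a tort claim, not a consumer claim, so one alternative holds. Condition met.
  (b) The operative events occurred in Quenholm — that alternative is enough. Satisfied.
  (c) The corporate defendant(s) are organised in Ravholm, not Quenholm. The proviso rescues it, though: the claim is a tort claim. Met.
  (d) No contract (and hence no place of execution) is alleged. Not met.
  (e) The amount in controversy is 76,500 dollars, within the USD 80,500 ceiling — that alternative is enough. Satisfied.
  → At least one condition fails; no jurisdiction.
No court satisfies all of its conditions.

0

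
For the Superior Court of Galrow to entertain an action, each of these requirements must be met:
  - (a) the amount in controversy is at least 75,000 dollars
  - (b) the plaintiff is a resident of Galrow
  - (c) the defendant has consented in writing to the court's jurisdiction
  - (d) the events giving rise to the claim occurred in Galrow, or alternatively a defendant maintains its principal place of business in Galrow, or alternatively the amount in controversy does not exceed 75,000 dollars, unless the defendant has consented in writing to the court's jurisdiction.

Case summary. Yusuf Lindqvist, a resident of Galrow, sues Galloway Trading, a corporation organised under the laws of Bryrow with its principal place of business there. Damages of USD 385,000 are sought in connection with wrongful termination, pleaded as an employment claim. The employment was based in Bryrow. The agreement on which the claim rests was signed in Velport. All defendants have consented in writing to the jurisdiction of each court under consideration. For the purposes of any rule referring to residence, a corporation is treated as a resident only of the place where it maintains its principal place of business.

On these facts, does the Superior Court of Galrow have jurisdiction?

Yes

The Superior Court of Galrow:
  (a) The amount in controversy is 385,000 dollars, which meets the USD 75,000 floor. Condition met.
  (b) The plaintiff resides in Galrow. Satisfied.
  (c) Every defendant has filed written consent. Met.
  (d) The operative events occurred in Bryrow, not Galrow; the corporate defendant(s) have their principal place of business in Bryrow, not Galrow; the amount in controversy is 385,000 dollars, above the 75,000 dollars ceiling — no alternative holds. But every defendant has filed written consent, and the 'unless' clause therefore excuses the requirement. Condition met.
  → The court has jurisdiction.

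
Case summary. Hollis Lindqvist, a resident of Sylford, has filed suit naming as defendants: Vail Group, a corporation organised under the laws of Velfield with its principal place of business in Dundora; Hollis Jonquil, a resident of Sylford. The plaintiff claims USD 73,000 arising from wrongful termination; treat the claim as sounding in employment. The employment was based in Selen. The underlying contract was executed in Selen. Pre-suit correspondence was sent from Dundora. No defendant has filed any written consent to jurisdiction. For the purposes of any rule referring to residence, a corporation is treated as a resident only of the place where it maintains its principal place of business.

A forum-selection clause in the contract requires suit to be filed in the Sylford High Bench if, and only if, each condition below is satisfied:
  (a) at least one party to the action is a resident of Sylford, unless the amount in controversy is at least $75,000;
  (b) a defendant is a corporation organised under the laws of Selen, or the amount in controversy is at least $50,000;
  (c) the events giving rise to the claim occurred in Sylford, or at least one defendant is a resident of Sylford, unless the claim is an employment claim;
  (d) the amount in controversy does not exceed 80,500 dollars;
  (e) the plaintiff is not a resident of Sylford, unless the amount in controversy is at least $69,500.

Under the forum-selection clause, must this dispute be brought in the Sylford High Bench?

The Sylford High Bench:
  (a) Hollis Lindqvist resides in Sylford. Satisfied.
  (b) The amount in controversy is $73,000, which meets the USD 50,000 floor — that alternative is enough. Met.
  (c) Hollis Jonquil resides in Sylford, so one alternative holds. Satisfied.
  (d) The amount in controversy is USD 73,000, within the 80,500 dollars ceiling. Condition met.
  (e) The plaintiff resides in Sylford. But the amount in controversy is $73,000, which meets the 69,500 dollars floor, and the 'unless' clause therefore excuses the requirement. Satisfied.
  → Forum clause is triggered.

Yes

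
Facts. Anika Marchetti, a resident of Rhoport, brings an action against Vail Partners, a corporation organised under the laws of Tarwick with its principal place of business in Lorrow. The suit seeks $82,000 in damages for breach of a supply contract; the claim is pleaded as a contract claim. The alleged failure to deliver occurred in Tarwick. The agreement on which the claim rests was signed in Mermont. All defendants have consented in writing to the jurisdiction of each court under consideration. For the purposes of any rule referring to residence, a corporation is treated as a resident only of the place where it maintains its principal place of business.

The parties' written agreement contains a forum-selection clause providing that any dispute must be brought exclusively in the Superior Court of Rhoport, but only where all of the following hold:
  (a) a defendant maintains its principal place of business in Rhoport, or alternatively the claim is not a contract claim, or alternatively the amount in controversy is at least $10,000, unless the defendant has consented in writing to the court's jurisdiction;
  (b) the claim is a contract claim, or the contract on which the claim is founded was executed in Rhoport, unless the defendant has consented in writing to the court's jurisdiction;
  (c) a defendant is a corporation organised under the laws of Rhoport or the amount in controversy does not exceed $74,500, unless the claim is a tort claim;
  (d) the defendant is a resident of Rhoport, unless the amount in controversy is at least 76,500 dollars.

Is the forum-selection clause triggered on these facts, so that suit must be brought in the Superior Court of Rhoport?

The Superior Court of Rhoport:
  (a) The amount in controversy is 82,000 dollars, which meets the USD 10,000 floor, so one alternative holds. Satisfied.
  (b) The claim is a contract claim — that alternative is enough. Condition met.
  (c) The corporate defendant(s) are organised in Tarwick, not Rhoport; the amount in controversy is $82,000, above the USD 74,500 ceiling — every alternative fails. The proviso offers no rescue either, since the claim is a contract claim, not a tort claim. Fails.
  (d) The defendant resides in Lorrow, not Rhoport. But the amount in controversy is $82,000, which meets the 76,500 dollars floor, and the 'unless' clause therefore excuses the requirement. Condition met.
  → The clause does not apply.

No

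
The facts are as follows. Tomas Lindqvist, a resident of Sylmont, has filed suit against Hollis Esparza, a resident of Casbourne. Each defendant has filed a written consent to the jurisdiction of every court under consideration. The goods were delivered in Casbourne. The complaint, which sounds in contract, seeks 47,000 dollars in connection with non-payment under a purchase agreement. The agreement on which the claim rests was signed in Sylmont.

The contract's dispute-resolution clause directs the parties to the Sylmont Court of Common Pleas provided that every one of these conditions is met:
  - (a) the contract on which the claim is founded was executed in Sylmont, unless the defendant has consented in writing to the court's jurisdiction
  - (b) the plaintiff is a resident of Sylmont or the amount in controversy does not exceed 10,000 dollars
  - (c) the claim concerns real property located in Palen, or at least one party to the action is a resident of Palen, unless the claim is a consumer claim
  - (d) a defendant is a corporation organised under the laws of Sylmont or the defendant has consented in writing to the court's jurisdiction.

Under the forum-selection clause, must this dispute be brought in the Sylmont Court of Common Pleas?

No

The Sylmont Court of Common Pleas:
  (a) The contract was executed in Sylmont. Met.
  (b) The plaintiff resides in Sylmont, so this disjunct is met. Condition met.
  (c) The claim does not concern real property; no party resides in Palen — none of the alternatives is met. The proviso offers no rescue either, since the claim is a contract claim, not a consumer claim. Not satisfied.
  (d) Every defendant has filed written consent, which satisfies one of the alternatives. Condition met.
  → The clause does not apply.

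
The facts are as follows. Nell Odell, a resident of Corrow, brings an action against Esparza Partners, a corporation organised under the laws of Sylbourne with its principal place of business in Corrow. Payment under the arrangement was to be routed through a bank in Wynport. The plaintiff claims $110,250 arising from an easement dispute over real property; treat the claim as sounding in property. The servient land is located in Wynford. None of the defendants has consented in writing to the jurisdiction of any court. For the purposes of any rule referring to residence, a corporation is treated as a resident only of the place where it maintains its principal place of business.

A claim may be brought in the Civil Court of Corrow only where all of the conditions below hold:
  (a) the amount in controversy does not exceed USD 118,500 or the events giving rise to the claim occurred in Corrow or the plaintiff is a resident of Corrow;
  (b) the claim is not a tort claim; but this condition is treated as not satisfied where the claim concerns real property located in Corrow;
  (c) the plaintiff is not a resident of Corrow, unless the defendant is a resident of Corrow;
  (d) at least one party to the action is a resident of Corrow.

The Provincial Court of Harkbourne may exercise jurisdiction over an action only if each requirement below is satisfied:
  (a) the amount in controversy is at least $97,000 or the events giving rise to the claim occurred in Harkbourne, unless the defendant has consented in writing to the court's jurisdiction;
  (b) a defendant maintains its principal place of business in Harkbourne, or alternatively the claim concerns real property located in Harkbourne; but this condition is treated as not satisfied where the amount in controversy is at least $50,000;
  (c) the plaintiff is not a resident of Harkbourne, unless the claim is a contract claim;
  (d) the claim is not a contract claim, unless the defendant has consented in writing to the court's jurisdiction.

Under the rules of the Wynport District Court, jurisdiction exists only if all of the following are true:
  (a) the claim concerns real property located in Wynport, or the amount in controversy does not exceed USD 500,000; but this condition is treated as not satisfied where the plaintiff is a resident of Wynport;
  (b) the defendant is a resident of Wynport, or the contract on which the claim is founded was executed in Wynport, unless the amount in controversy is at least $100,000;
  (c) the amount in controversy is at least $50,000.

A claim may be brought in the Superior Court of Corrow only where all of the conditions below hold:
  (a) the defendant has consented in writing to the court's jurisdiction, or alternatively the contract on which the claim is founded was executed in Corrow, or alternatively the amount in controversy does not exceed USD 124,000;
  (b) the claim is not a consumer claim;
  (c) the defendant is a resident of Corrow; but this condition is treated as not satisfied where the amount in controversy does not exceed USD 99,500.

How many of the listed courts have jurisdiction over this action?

3

The Civil Court of Corrow:
  (a) The amount in controversy is USD 110,250, within the $118,500 ceiling, so this disjunct is met. Satisfied.
  (b) The claim is a property claim, not a tort claim. The exception is not triggered, since the property lies in Wynford, not Corrow. Satisfied.
  (c) The plaintiff resides in Corrow. However, the defendant resides in Corrow, so the 'unless' proviso supplies this condition. Satisfied.
  (d) Nell Odell resides in Corrow. Condition met.
  → Jurisdiction lies.
The Provincial Court of Harkbourne:
  (a) The amount in controversy is $110,250, which meets the $97,000 floor, so one alternative holds. Condition met.
  (b) The corporate defendant(s) have their principal place of business in Corrow, not Harkbourne; the property lies in Wynford, not Harkbourne — no alternative holds. Not met.
  (c) The plaintiff resides in Corrow, which is not Harkbourne. Satisfied.
  (d) The claim is a property claim, not a contract claim. Condition met.
  → No jurisdiction.
The Wynport District Court:
  (a) The amount in controversy is 110,250 dollars, within the USD 500,000 ceiling, so this disjunct is met. The carve-out does not apply: the plaintiff resides in Corrow, not Wynport. Satisfied.
  (b) The defendant resides in Corrow, not Wynport; no contract (and hence no place of execution) is alleged — none of the alternatives is met. The proviso rescues it, though: the amount in controversy is $110,250, which meets the 100,000 dollars floor. Satisfied.
  (c) The amount in controversy is $110,250, which meets the $50,000 floor. Met.
  → All conditions met; jurisdiction exists.
The Superior Court of Corrow:
  (a) The amount in controversy is 110,250 dollars, within the USD 124,000 ceiling — that alternative is enough. Met.
  (b) The claim is a property claim, not a consumer claim. Satisfied.
  (c) The defendant resides in Corrow. And the carve-out is inapplicable — the amount in controversy is $110,250, above the $99,500 ceiling. Condition met.
  → All conditions met; jurisdiction exists.
Courts with jurisdiction: the Civil Court of Corrow, the Wynport District Court, the Superior Court of Corrow — 3 in total.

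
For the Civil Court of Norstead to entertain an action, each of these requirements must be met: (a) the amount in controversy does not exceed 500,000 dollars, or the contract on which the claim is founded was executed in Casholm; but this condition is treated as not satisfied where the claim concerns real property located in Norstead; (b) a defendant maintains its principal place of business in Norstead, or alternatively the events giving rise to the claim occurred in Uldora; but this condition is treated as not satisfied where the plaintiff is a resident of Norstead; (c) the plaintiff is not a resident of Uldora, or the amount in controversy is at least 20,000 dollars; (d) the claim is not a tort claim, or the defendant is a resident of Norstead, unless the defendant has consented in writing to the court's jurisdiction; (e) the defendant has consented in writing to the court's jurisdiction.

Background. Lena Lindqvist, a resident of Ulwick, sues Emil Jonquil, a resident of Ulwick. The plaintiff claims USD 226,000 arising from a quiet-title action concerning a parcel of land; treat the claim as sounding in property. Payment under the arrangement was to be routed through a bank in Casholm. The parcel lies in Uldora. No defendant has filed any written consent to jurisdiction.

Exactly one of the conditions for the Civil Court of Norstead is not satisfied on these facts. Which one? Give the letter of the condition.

(e)

The Civil Court of Norstead:
  (a) The amount in controversy is $226,000, within the $500,000 ceiling — that alternative is enough. And the carve-out is inapplicable — the property lies in Uldora, not Norstead. Satisfied.
  (b) The operative events occurred in Uldora, so one alternative holds. The exception is not triggered, since the plaintiff resides in Ulwick, not Norstead. Met.
  (c) The plaintiff resides in Ulwick, which is not Uldora — that alternative is enough. Condition met.
  (d) The claim is a property claim, not a tort claim, so one alternative holds. Met.
  (e) No such written consent has been filed. Fails.
Only condition (e) fails.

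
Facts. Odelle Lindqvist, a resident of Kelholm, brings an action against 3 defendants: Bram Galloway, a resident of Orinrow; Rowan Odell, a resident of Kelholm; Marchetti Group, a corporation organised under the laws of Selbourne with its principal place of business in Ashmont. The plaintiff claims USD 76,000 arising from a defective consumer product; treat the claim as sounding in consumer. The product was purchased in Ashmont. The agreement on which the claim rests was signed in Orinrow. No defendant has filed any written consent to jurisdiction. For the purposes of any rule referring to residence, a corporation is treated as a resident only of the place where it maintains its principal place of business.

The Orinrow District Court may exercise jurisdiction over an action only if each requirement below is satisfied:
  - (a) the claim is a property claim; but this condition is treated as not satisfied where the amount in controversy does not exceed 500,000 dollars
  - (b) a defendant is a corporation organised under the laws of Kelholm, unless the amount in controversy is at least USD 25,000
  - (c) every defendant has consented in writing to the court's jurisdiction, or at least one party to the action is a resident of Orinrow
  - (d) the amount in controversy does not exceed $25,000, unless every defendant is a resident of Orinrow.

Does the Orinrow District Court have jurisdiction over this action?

The Orinrow District Court:
  (a) The claim is a consumer claim, not a property claim. Not satisfied.
  (b) The corporate defendant(s) are organised in Selbourne, not Kelholm. The proviso rescues it, though: the amount in controversy is 76,000 dollars, which meets the $25,000 floor. Condition met.
  (c) Bram Galloway resides in Orinrow, which satisfies one of the alternatives. Met.
  (d) The amount in controversy is $76,000, above the $25,000 ceiling. The proviso offers no rescue either, since the defendants reside as follows — Bram Galloway in Orinrow, Rowan Odell in Kelholm, Marchetti Group in Ashmont — not all in Orinrow. Not met.
  → The court lacks jurisdiction.

No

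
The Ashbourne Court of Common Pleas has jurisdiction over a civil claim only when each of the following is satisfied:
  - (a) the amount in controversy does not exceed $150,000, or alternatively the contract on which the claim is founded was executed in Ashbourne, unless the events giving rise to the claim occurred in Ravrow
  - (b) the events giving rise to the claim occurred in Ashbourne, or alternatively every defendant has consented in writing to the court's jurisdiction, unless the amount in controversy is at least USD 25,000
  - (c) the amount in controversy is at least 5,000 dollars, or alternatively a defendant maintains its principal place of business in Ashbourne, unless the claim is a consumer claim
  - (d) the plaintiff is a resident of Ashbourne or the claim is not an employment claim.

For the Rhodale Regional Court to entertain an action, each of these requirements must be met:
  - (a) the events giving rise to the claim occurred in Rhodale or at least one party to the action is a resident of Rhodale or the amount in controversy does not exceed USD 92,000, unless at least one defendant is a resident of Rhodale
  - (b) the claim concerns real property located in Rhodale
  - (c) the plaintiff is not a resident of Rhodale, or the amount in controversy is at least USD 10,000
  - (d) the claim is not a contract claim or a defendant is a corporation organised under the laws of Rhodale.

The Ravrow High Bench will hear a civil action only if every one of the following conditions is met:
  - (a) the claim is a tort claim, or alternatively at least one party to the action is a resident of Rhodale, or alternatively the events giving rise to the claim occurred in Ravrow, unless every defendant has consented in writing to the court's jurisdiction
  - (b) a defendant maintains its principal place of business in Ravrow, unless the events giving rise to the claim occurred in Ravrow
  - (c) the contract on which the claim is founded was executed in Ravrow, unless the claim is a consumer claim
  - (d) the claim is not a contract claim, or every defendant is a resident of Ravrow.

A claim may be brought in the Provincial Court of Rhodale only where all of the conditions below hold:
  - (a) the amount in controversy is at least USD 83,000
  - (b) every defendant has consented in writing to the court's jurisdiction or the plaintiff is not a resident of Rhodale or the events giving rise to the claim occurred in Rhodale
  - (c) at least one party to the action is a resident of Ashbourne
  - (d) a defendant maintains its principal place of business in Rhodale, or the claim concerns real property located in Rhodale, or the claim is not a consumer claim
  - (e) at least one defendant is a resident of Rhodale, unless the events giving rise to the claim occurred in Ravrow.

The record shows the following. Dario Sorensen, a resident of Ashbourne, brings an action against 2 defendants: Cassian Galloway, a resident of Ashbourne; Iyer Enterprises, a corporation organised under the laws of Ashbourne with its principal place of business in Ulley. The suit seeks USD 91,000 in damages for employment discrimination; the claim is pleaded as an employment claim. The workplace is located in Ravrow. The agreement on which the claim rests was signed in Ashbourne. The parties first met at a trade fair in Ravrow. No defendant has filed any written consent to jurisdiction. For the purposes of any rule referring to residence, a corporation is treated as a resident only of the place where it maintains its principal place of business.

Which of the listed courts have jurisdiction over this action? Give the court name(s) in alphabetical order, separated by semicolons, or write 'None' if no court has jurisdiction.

the Ashbourne Court of Common Pleas; the Provincial Court of Rhodale

The Ashbourne Court of Common Pleas:
  (a) The amount in controversy is 91,000 dollars, within the 150,000 dollars ceiling, which satisfies one of the alternatives. Satisfied.
  (b) The operative events occurred in Ravrow, not Ashbourne; no such written consent has been filed — none of the alternatives is met. The proviso rescues it, though: the amount in controversy is 91,000 dollars, which meets the $25,000 floor. Satisfied.
  (c) The amount in controversy is 91,000 dollars, which meets the 5,000 dollars floor, which satisfies one of the alternatives. Satisfied.
  (d) The plaintiff resides in Ashbourne — that alternative is enough. Satisfied.
  → All conditions met; jurisdiction exists.
The Rhodale Regional Court:
  (a) The amount in controversy is USD 91,000, within the $92,000 ceiling, so one alternative holds. Satisfied.
  (b) The claim does not concern real property. Not met.
  (c) The plaintiff resides in Ashbourne, which is not Rhodale, so one alternative holds. Condition met.
  (d) The claim is an employment claim, not a contract claim — that alternative is enough. Met.
  → No jurisdiction.
The Ravrow High Bench:
  (a) The operative events occurred in Ravrow, so one alternative holds. Met.
  (b) The corporate defendant(s) have their principal place of business in Ulley, not Ravrow. But the operative events occurred in Ravrow, and the 'unless' clause therefore excuses the requirement. Satisfied.
  (c) The contract was executed in Ashbourne, not Ravrow. And the claim is an employment claim, not a consumer claim, so the proviso does not save it. Not satisfied.
  (d) The claim is an employment claim, not a contract claim — that alternative is enough. Condition met.
  → The court lacks jurisdiction.
The Provincial Court of Rhodale:
  (a) The amount in controversy is USD 91,000, which meets the 83,000 dollars floor. Met.
  (b) The plaintiff resides in Ashbourne, which is not Rhodale, so this disjunct is met. Satisfied.
  (c) Dario Sorensen resides in Ashbourne. Met.
  (d) The claim is an employment claim, not a consumer claim, so one alternative holds. Met.
  (e) No defendant resides in Rhodale (they reside in Ashbourne, Ulley). The proviso rescues it, though: the operative events occurred in Ravrow. Met.
  → Every requirement is satisfied — jurisdiction.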